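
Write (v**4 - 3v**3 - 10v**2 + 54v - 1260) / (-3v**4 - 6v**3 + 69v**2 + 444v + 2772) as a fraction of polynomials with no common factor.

(-v**2 + 2v - 30)/(3v**2 + 9v + 66)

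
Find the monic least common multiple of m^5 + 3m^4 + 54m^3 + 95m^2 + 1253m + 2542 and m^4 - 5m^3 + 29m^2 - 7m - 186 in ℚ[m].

m^6 + 45m^4 - 67m^3 + 968m^2 - 1217m - 7626

Apply the Euclidean algorithm:
  m^5 + 3m^4 + 54m^3 + 95m^2 + 1253m + 2542 = (m + 8)(m^4 - 5m^3 + 29m^2 - 7m - 186) + (65m^3 - 130m^2 + 1495m + 4030)
  m^4 - 5m^3 + 29m^2 - 7m - 186 = ((1/65)m - 3/65)(65m^3 - 130m^2 + 1495m + 4030) + (0)
Last nonzero remainder: 65m^3 - 130m^2 + 1495m + 4030. Dividing through by 65 gives the monic gcd m^3 - 2m^2 + 23m + 62.
Then lcm(f, g) = f·g / gcd(f, g); expanding and making the result monic gives the answer.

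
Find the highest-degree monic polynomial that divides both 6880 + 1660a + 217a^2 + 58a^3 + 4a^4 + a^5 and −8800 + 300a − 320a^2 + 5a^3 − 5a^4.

Repeated division with remainder:
  a^5 + 4a^4 + 58a^3 + 217a^2 + 1660a + 6880 = (−(1/5)a − 1)(−5a^4 + 5a^3 − 320a^2 + 300a − 8800) + (−a^3 − 43a^2 + 200a − 1920)
  −5a^4 + 5a^3 − 320a^2 + 300a − 8800 = (5a − 220)(−a^3 − 43a^2 + 200a − 1920) + (−10780a^2 + 53900a − 431200)
  −a^3 − 43a^2 + 200a − 1920 = ((1/10780)a + 12/2695)(−10780a^2 + 53900a − 431200) + (0)
Last nonzero remainder: −10780a^2 + 53900a − 431200. Dividing through by −10780 gives the monic gcd a^2 − 5a + 40.

40 − 5a + a^2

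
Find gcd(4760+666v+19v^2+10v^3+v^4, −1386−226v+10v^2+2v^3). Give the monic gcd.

Repeated division with remainder:
  v^4+10v^3+19v^2+666v+4760 = ((1/2)v+5/2)(2v^3+10v^2−226v−1386) + (107v^2+1924v+8225)
  2v^3+10v^2−226v−1386 = ((2/107)v−2778/11449)(107v^2+1924v+8225) + ((997248/11449)v+6980736/11449)
  107v^2+1924v+8225 = ((1225043/997248)v+13452575/997248)((997248/11449)v+6980736/11449) + (0)
Last nonzero remainder: (997248/11449)v+6980736/11449. Dividing through by 997248/11449 gives the monic gcd v+7.

7+v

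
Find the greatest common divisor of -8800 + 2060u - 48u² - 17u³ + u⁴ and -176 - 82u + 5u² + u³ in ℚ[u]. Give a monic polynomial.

Euclidean algorithm in ℚ[u]:
  u⁴ - 17u³ - 48u² + 2060u - 8800 = (u - 22)(u³ + 5u² - 82u - 176) + (144u² + 432u - 12672)
  u³ + 5u² - 82u - 176 = ((1/144)u + 1/72)(144u² + 432u - 12672) + (0)
Last nonzero remainder: 144u² + 432u - 12672. Dividing through by 144 gives the monic gcd u² + 3u - 88.

-88 + 3u + u²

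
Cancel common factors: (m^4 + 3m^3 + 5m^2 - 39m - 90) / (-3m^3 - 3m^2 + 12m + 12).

By polynomial division,
  m^4 + 3m^3 + 5m^2 - 39m - 90 = (-(1/3)m - 2/3)(-3m^3 - 3m^2 + 12m + 12) + (7m^2 - 27m - 82)
  -3m^3 - 3m^2 + 12m + 12 = (-(3/7)m - 102/49)(7m^2 - 27m - 82) + (-(3888/49)m - 7776/49)
  7m^2 - 27m - 82 = (-(343/3888)m + 2009/3888)(-(3888/49)m - 7776/49) + (0)
Last nonzero remainder: -(3888/49)m - 7776/49. Dividing through by -3888/49 gives the monic gcd m + 2.
Cancel m + 2 from numerator and denominator to get the reduced form.

(-m^3 - m^2 - 3m + 45)/(3m^2 - 3m - 6)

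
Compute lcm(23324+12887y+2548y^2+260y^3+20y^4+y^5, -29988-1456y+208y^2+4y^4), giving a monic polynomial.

-209916-92659y-10045y^2+208y^3+80y^4+11y^5+y^6

Repeated division with remainder:
  y^5+20y^4+260y^3+2548y^2+12887y+23324 = ((1/4)y+5)(4y^4+208y^2-1456y-29988) + (208y^3+1872y^2+27664y+173264)
  4y^4+208y^2-1456y-29988 = ((1/52)y-9/52)(208y^3+1872y^2+27664y+173264) + (0)
Last nonzero remainder: 208y^3+1872y^2+27664y+173264. Dividing through by 208 gives the monic gcd y^3+9y^2+133y+833.
Then lcm(f, g) = f·g / gcd(f, g); expanding and making the result monic gives the answer.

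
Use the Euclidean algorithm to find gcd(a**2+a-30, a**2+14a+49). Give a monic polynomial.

Euclidean algorithm in ℚ[a]:
  a**2+a-30 = (a**2+14a+49) + (-13a-79)
  a**2+14a+49 = (-(1/13)a-103/169)(-13a-79) + (144/169)
  -13a-79 = (-(2197/144)a-13351/144)(144/169) + (0)
The last nonzero remainder is the constant 144/169, so the polynomials are coprime and gcd = 1.

1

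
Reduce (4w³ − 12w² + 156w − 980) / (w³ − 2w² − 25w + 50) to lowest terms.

(4w² + 8w + 196)/(w² + 3w − 10)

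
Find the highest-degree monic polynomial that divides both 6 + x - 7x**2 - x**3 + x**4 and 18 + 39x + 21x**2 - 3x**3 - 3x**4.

-6 - 7x + x**3

Repeated division with remainder:
  x**4 - x**3 - 7x**2 + x + 6 = (-1/3)(-3x**4 - 3x**3 + 21x**2 + 39x + 18) + (-2x**3 + 14x + 12)
  -3x**4 - 3x**3 + 21x**2 + 39x + 18 = ((3/2)x + 3/2)(-2x**3 + 14x + 12) + (0)
Last nonzero remainder: -2x**3 + 14x + 12. Dividing through by -2 gives the monic gcd x**3 - 7x - 6.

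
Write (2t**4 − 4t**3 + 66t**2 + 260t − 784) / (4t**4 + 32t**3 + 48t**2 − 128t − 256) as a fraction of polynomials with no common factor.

Repeated division with remainder:
  2t**4 − 4t**3 + 66t**2 + 260t − 784 = (1/2)(4t**4 + 32t**3 + 48t**2 − 128t − 256) + (−20t**3 + 42t**2 + 324t − 656)
  4t**4 + 32t**3 + 48t**2 − 128t − 256 = (−(1/5)t − 101/50)(−20t**3 + 42t**2 + 324t − 656) + ((4941/25)t**2 + (9882/25)t − 39528/25)
  −20t**3 + 42t**2 + 324t − 656 = (−(500/4941)t + 2050/4941)((4941/25)t**2 + (9882/25)t − 39528/25) + (0)
Last nonzero remainder: (4941/25)t**2 + (9882/25)t − 39528/25. Dividing through by 4941/25 gives the monic gcd t**2 + 2t − 8.
Cancel t**2 + 2t − 8 from numerator and denominator to get the reduced form.

(t**2 − 4t + 49)/(2t**2 + 12t + 16)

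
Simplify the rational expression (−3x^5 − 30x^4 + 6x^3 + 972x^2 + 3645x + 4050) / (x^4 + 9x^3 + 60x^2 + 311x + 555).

(−3x^3 − 6x^2 + 99x + 270)/(x^2 + x + 37)

Repeated division with remainder:
  −3x^5 − 30x^4 + 6x^3 + 972x^2 + 3645x + 4050 = (−3x − 3)(x^4 + 9x^3 + 60x^2 + 311x + 555) + (213x^3 + 2085x^2 + 6243x + 5715)
  x^4 + 9x^3 + 60x^2 + 311x + 555 = ((1/213)x − 56/15123)(213x^3 + 2085x^2 + 6243x + 5715) + ((193629/5041)x^2 + (1549032/5041)x + 2904435/5041)
  213x^3 + 2085x^2 + 6243x + 5715 = ((357911/64543)x + 640207/64543)((193629/5041)x^2 + (1549032/5041)x + 2904435/5041) + (0)
Last nonzero remainder: (193629/5041)x^2 + (1549032/5041)x + 2904435/5041. Dividing through by 193629/5041 gives the monic gcd x^2 + 8x + 15.
Cancel x^2 + 8x + 15 from numerator and denominator to get the reduced form.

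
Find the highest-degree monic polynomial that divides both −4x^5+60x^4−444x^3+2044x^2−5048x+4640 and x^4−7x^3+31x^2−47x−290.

Repeated division with remainder:
  −4x^5+60x^4−444x^3+2044x^2−5048x+4640 = (−4x+32)(x^4−7x^3+31x^2−47x−290) + (−96x^3+864x^2−4704x+13920)
  x^4−7x^3+31x^2−47x−290 = (−(1/96)x−1/48)(−96x^3+864x^2−4704x+13920) + (0)
Last nonzero remainder: −96x^3+864x^2−4704x+13920. Dividing through by −96 gives the monic gcd x^3−9x^2+49x−145.

x^3−9x^2+49x−145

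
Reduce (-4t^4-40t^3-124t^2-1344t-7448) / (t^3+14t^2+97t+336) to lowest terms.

(-4t^3-12t^2-40t-1064)/(t^2+7t+48)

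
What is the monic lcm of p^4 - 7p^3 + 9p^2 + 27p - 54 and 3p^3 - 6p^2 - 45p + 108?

Apply the Euclidean algorithm:
  p^4 - 7p^3 + 9p^2 + 27p - 54 = ((1/3)p - 5/3)(3p^3 - 6p^2 - 45p + 108) + (14p^2 - 84p + 126)
  3p^3 - 6p^2 - 45p + 108 = ((3/14)p + 6/7)(14p^2 - 84p + 126) + (0)
Last nonzero remainder: 14p^2 - 84p + 126. Dividing through by 14 gives the monic gcd p^2 - 6p + 9.
Then lcm(f, g) = f·g / gcd(f, g); expanding and making the result monic gives the answer.

p^5 - 3p^4 - 19p^3 + 63p^2 + 54p - 216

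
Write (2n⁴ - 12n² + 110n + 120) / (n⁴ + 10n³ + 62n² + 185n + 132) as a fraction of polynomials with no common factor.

Repeated division with remainder:
  2n⁴ - 12n² + 110n + 120 = (2)(n⁴ + 10n³ + 62n² + 185n + 132) + (-20n³ - 136n² - 260n - 144)
  n⁴ + 10n³ + 62n² + 185n + 132 = (-(1/20)n - 4/25)(-20n³ - 136n² - 260n - 144) + ((681/25)n² + (681/5)n + 2724/25)
  -20n³ - 136n² - 260n - 144 = (-(500/681)n - 300/227)((681/25)n² + (681/5)n + 2724/25) + (0)
Last nonzero remainder: (681/25)n² + (681/5)n + 2724/25. Dividing through by 681/25 gives the monic gcd n² + 5n + 4.
Cancel n² + 5n + 4 from numerator and denominator to get the reduced form.

(2n² - 10n + 30)/(n² + 5n + 33)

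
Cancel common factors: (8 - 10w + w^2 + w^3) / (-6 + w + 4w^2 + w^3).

(-8 + 2w + w^2)/(6 + 5w + w^2)

By polynomial division,
  w^3 + w^2 - 10w + 8 = (w^3 + 4w^2 + w - 6) + (-3w^2 - 11w + 14)
  w^3 + 4w^2 + w - 6 = (-(1/3)w - 1/9)(-3w^2 - 11w + 14) + ((40/9)w - 40/9)
  -3w^2 - 11w + 14 = (-(27/40)w - 63/20)((40/9)w - 40/9) + (0)
Last nonzero remainder: (40/9)w - 40/9. Dividing through by 40/9 gives the monic gcd w - 1.
Cancel w - 1 from numerator and denominator to get the reduced form.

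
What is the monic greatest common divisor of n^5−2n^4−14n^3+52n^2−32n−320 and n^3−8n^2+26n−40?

By polynomial division,
  n^5−2n^4−14n^3+52n^2−32n−320 = (n^2+6n+8)(n^3−8n^2+26n−40) + (0)
The last nonzero remainder n^3−8n^2+26n−40 is already monic.

n^3−8n^2+26n−40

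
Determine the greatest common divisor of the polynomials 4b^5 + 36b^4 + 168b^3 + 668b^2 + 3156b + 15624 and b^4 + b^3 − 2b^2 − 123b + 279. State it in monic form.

b^2 + 7b + 31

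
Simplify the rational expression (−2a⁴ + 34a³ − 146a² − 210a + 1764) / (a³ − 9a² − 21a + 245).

By polynomial division,
  −2a⁴ + 34a³ − 146a² − 210a + 1764 = (−2a + 16)(a³ − 9a² − 21a + 245) + (−44a² + 616a − 2156)
  a³ − 9a² − 21a + 245 = (−(1/44)a − 5/44)(−44a² + 616a − 2156) + (0)
Last nonzero remainder: −44a² + 616a − 2156. Dividing through by −44 gives the monic gcd a² − 14a + 49.
Cancel a² − 14a + 49 from numerator and denominator to get the reduced form.

(−2a² + 6a + 36)/(a + 5)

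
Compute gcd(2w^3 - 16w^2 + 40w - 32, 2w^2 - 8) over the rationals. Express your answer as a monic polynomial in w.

Apply the Euclidean algorithm:
  2w^3 - 16w^2 + 40w - 32 = (w - 8)(2w^2 - 8) + (48w - 96)
  2w^2 - 8 = ((1/24)w + 1/12)(48w - 96) + (0)
Last nonzero remainder: 48w - 96. Dividing through by 48 gives the monic gcd w - 2.

w - 2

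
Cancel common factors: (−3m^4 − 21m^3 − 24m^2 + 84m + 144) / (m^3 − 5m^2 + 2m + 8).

(−3m^3 − 27m^2 − 78m − 72)/(m^2 − 3m − 4)

By polynomial division,
  −3m^4 − 21m^3 − 24m^2 + 84m + 144 = (−3m − 36)(m^3 − 5m^2 + 2m + 8) + (−198m^2 + 180m + 432)
  m^3 − 5m^2 + 2m + 8 = (−(1/198)m + 5/242)(−198m^2 + 180m + 432) + ((56/121)m − 112/121)
  −198m^2 + 180m + 432 = (−(11979/28)m − 3267/7)((56/121)m − 112/121) + (0)
Last nonzero remainder: (56/121)m − 112/121. Dividing through by 56/121 gives the monic gcd m − 2.
Cancel m − 2 from numerator and denominator to get the reduced form.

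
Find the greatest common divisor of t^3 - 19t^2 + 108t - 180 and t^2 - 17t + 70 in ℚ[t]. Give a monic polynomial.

t - 10

Apply the Euclidean algorithm:
  t^3 - 19t^2 + 108t - 180 = (t - 2)(t^2 - 17t + 70) + (4t - 40)
  t^2 - 17t + 70 = ((1/4)t - 7/4)(4t - 40) + (0)
Last nonzero remainder: 4t - 40. Dividing through by 4 gives the monic gcd t - 10.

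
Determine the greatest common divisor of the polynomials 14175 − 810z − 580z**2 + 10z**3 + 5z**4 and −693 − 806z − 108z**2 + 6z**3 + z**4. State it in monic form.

63 + 16z + z**2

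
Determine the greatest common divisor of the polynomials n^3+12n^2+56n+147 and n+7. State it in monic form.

n+7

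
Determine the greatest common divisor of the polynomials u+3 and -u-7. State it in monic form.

1

By polynomial division,
  u+3 = (-1)(-u-7) + (-4)
  -u-7 = ((1/4)u+7/4)(-4) + (0)
The last nonzero remainder is the constant -4, so the polynomials are coprime and gcd = 1.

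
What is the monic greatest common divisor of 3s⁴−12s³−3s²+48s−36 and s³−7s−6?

s²−s−6

Euclidean algorithm in ℚ[s]:
  3s⁴−12s³−3s²+48s−36 = (3s−12)(s³−7s−6) + (18s²−18s−108)
  s³−7s−6 = ((1/18)s+1/18)(18s²−18s−108) + (0)
Last nonzero remainder: 18s²−18s−108. Dividing through by 18 gives the monic gcd s²−s−6.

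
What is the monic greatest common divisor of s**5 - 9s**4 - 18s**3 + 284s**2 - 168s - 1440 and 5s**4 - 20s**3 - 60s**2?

s**2 - 4s - 12

Repeated division with remainder:
  s**5 - 9s**4 - 18s**3 + 284s**2 - 168s - 1440 = ((1/5)s - 1)(5s**4 - 20s**3 - 60s**2) + (-26s**3 + 224s**2 - 168s - 1440)
  5s**4 - 20s**3 - 60s**2 = (-(5/26)s - 150/169)(-26s**3 + 224s**2 - 168s - 1440) + ((18000/169)s**2 - (72000/169)s - 216000/169)
  -26s**3 + 224s**2 - 168s - 1440 = (-(2197/9000)s + 169/150)((18000/169)s**2 - (72000/169)s - 216000/169) + (0)
Last nonzero remainder: (18000/169)s**2 - (72000/169)s - 216000/169. Dividing through by 18000/169 gives the monic gcd s**2 - 4s - 12.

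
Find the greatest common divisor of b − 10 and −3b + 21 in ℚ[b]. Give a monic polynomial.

Repeated division with remainder:
  b − 10 = (−1/3)(−3b + 21) + (−3)
  −3b + 21 = (b − 7)(−3) + (0)
The last nonzero remainder is the constant −3, so the polynomials are coprime and gcd = 1.

1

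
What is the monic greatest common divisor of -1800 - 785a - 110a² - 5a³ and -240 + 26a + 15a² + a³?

Repeated division with remainder:
  -5a³ - 110a² - 785a - 1800 = (-5)(a³ + 15a² + 26a - 240) + (-35a² - 655a - 3000)
  a³ + 15a² + 26a - 240 = (-(1/35)a + 26/245)(-35a² - 655a - 3000) + ((480/49)a + 3840/49)
  -35a² - 655a - 3000 = (-(343/96)a - 1225/32)((480/49)a + 3840/49) + (0)
Last nonzero remainder: (480/49)a + 3840/49. Dividing through by 480/49 gives the monic gcd a + 8.

8 + a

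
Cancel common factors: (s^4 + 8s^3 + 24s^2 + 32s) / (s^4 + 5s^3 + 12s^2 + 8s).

Euclidean algorithm in ℚ[s]:
  s^4 + 8s^3 + 24s^2 + 32s = (s^4 + 5s^3 + 12s^2 + 8s) + (3s^3 + 12s^2 + 24s)
  s^4 + 5s^3 + 12s^2 + 8s = ((1/3)s + 1/3)(3s^3 + 12s^2 + 24s) + (0)
Last nonzero remainder: 3s^3 + 12s^2 + 24s. Dividing through by 3 gives the monic gcd s^3 + 4s^2 + 8s.
Cancel s^3 + 4s^2 + 8s from numerator and denominator to get the reduced form.

(s + 4)/(s + 1)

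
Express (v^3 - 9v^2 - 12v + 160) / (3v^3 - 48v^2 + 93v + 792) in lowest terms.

(v^2 - v - 20)/(3v^2 - 24v - 99)

Euclidean algorithm in ℚ[v]:
  v^3 - 9v^2 - 12v + 160 = (1/3)(3v^3 - 48v^2 + 93v + 792) + (7v^2 - 43v - 104)
  3v^3 - 48v^2 + 93v + 792 = ((3/7)v - 207/49)(7v^2 - 43v - 104) + (-(2160/49)v + 17280/49)
  7v^2 - 43v - 104 = (-(343/2160)v - 637/2160)(-(2160/49)v + 17280/49) + (0)
Last nonzero remainder: -(2160/49)v + 17280/49. Dividing through by -2160/49 gives the monic gcd v - 8.
Cancel v - 8 from numerator and denominator to get the reduced form.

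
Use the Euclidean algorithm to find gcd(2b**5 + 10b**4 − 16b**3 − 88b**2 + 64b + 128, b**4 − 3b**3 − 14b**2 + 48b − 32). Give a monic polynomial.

b**2 + 2b − 8

Repeated division with remainder:
  2b**5 + 10b**4 − 16b**3 − 88b**2 + 64b + 128 = (2b + 16)(b**4 − 3b**3 − 14b**2 + 48b − 32) + (60b**3 + 40b**2 − 640b + 640)
  b**4 − 3b**3 − 14b**2 + 48b − 32 = ((1/60)b − 11/180)(60b**3 + 40b**2 − 640b + 640) + (−(8/9)b**2 − (16/9)b + 64/9)
  60b**3 + 40b**2 − 640b + 640 = (−(135/2)b + 90)(−(8/9)b**2 − (16/9)b + 64/9) + (0)
Last nonzero remainder: −(8/9)b**2 − (16/9)b + 64/9. Dividing through by −8/9 gives the monic gcd b**2 + 2b − 8.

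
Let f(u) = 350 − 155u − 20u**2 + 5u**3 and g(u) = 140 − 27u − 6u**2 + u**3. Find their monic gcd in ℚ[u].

Euclidean algorithm in ℚ[u]:
  5u**3 − 20u**2 − 155u + 350 = (5)(u**3 − 6u**2 − 27u + 140) + (10u**2 − 20u − 350)
  u**3 − 6u**2 − 27u + 140 = ((1/10)u − 2/5)(10u**2 − 20u − 350) + (0)
Last nonzero remainder: 10u**2 − 20u − 350. Dividing through by 10 gives the monic gcd u**2 − 2u − 35.

−35 − 2u + u**2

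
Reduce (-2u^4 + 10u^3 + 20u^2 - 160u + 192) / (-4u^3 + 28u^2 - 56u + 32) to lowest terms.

Repeated division with remainder:
  -2u^4 + 10u^3 + 20u^2 - 160u + 192 = ((1/2)u + 1)(-4u^3 + 28u^2 - 56u + 32) + (20u^2 - 120u + 160)
  -4u^3 + 28u^2 - 56u + 32 = (-(1/5)u + 1/5)(20u^2 - 120u + 160) + (0)
Last nonzero remainder: 20u^2 - 120u + 160. Dividing through by 20 gives the monic gcd u^2 - 6u + 8.
Cancel u^2 - 6u + 8 from numerator and denominator to get the reduced form.

(u^2 + u - 12)/(2u - 2)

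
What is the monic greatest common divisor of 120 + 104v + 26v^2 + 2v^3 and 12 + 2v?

6 + v

Euclidean algorithm in ℚ[v]:
  2v^3 + 26v^2 + 104v + 120 = (v^2 + 7v + 10)(2v + 12) + (0)
Last nonzero remainder: 2v + 12. Dividing through by 2 gives the monic gcd v + 6.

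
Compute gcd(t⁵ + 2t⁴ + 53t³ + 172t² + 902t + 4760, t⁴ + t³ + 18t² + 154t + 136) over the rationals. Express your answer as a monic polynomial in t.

t³ + 18t + 136

By polynomial division,
  t⁵ + 2t⁴ + 53t³ + 172t² + 902t + 4760 = (t + 1)(t⁴ + t³ + 18t² + 154t + 136) + (34t³ + 612t + 4624)
  t⁴ + t³ + 18t² + 154t + 136 = ((1/34)t + 1/34)(34t³ + 612t + 4624) + (0)
Last nonzero remainder: 34t³ + 612t + 4624. Dividing through by 34 gives the monic gcd t³ + 18t + 136.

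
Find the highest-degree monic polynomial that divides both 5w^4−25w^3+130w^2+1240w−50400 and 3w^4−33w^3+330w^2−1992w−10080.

Euclidean algorithm in ℚ[w]:
  5w^4−25w^3+130w^2+1240w−50400 = (5/3)(3w^4−33w^3+330w^2−1992w−10080) + (30w^3−420w^2+4560w−33600)
  3w^4−33w^3+330w^2−1992w−10080 = ((1/10)w+3/10)(30w^3−420w^2+4560w−33600) + (0)
Last nonzero remainder: 30w^3−420w^2+4560w−33600. Dividing through by 30 gives the monic gcd w^3−14w^2+152w−1120.

w^3−14w^2+152w−1120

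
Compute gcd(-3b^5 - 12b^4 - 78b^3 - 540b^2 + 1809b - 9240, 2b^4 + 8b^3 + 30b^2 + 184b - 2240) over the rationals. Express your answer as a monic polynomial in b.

Euclidean algorithm in ℚ[b]:
  -3b^5 - 12b^4 - 78b^3 - 540b^2 + 1809b - 9240 = (-(3/2)b)(2b^4 + 8b^3 + 30b^2 + 184b - 2240) + (-33b^3 - 264b^2 - 1551b - 9240)
  2b^4 + 8b^3 + 30b^2 + 184b - 2240 = (-(2/33)b + 8/33)(-33b^3 - 264b^2 - 1551b - 9240) + (0)
Last nonzero remainder: -33b^3 - 264b^2 - 1551b - 9240. Dividing through by -33 gives the monic gcd b^3 + 8b^2 + 47b + 280.

b^3 + 8b^2 + 47b + 280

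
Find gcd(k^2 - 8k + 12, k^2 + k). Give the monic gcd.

Repeated division with remainder:
  k^2 - 8k + 12 = (k^2 + k) + (-9k + 12)
  k^2 + k = (-(1/9)k - 7/27)(-9k + 12) + (28/9)
  -9k + 12 = (-(81/28)k + 27/7)(28/9) + (0)
The last nonzero remainder is the constant 28/9, so the polynomials are coprime and gcd = 1.

1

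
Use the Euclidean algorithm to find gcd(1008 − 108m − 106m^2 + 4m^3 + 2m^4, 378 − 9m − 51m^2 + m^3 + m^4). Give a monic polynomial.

126 − 45m − 2m^2 + m^3

Euclidean algorithm in ℚ[m]:
  2m^4 + 4m^3 − 106m^2 − 108m + 1008 = (2)(m^4 + m^3 − 51m^2 − 9m + 378) + (2m^3 − 4m^2 − 90m + 252)
  m^4 + m^3 − 51m^2 − 9m + 378 = ((1/2)m + 3/2)(2m^3 − 4m^2 − 90m + 252) + (0)
Last nonzero remainder: 2m^3 − 4m^2 − 90m + 252. Dividing through by 2 gives the monic gcd m^3 − 2m^2 − 45m + 126.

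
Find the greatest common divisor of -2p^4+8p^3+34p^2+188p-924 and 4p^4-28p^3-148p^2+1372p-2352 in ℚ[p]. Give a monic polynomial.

p^2-10p+21

Repeated division with remainder:
  -2p^4+8p^3+34p^2+188p-924 = (-1/2)(4p^4-28p^3-148p^2+1372p-2352) + (-6p^3-40p^2+874p-2100)
  4p^4-28p^3-148p^2+1372p-2352 = (-(2/3)p+82/9)(-6p^3-40p^2+874p-2100) + ((7192/9)p^2-(71920/9)p+50344/3)
  -6p^3-40p^2+874p-2100 = (-(27/3596)p-225/1798)((7192/9)p^2-(71920/9)p+50344/3) + (0)
Last nonzero remainder: (7192/9)p^2-(71920/9)p+50344/3. Dividing through by 7192/9 gives the monic gcd p^2-10p+21.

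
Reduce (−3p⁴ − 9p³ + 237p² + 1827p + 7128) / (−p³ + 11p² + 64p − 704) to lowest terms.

(3p² + 18p + 81)/(p − 8)

Apply the Euclidean algorithm:
  −3p⁴ − 9p³ + 237p² + 1827p + 7128 = (3p + 42)(−p³ + 11p² + 64p − 704) + (−417p² + 1251p + 36696)
  −p³ + 11p² + 64p − 704 = ((1/417)p − 8/417)(−417p² + 1251p + 36696) + (0)
Last nonzero remainder: −417p² + 1251p + 36696. Dividing through by −417 gives the monic gcd p² − 3p − 88.
Cancel p² − 3p − 88 from numerator and denominator to get the reduced form.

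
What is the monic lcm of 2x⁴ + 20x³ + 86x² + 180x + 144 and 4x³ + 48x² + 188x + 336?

x⁵ + 17x⁴ + 113x³ + 391x² + 702x + 504

By polynomial division,
  2x⁴ + 20x³ + 86x² + 180x + 144 = ((1/2)x - 1)(4x³ + 48x² + 188x + 336) + (40x² + 200x + 480)
  4x³ + 48x² + 188x + 336 = ((1/10)x + 7/10)(40x² + 200x + 480) + (0)
Last nonzero remainder: 40x² + 200x + 480. Dividing through by 40 gives the monic gcd x² + 5x + 12.
Then lcm(f, g) = f·g / gcd(f, g); expanding and making the result monic gives the answer.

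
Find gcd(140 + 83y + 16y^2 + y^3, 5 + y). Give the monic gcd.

5 + y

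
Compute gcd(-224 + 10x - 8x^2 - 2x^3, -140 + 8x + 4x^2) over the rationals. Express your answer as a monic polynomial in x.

7 + x

By polynomial division,
  -2x^3 - 8x^2 + 10x - 224 = (-(1/2)x - 1)(4x^2 + 8x - 140) + (-52x - 364)
  4x^2 + 8x - 140 = (-(1/13)x + 5/13)(-52x - 364) + (0)
Last nonzero remainder: -52x - 364. Dividing through by -52 gives the monic gcd x + 7.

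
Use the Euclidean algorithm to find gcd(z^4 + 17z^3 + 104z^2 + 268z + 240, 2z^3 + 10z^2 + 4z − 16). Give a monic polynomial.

z^2 + 6z + 8

By polynomial division,
  z^4 + 17z^3 + 104z^2 + 268z + 240 = ((1/2)z + 6)(2z^3 + 10z^2 + 4z − 16) + (42z^2 + 252z + 336)
  2z^3 + 10z^2 + 4z − 16 = ((1/21)z − 1/21)(42z^2 + 252z + 336) + (0)
Last nonzero remainder: 42z^2 + 252z + 336. Dividing through by 42 gives the monic gcd z^2 + 6z + 8.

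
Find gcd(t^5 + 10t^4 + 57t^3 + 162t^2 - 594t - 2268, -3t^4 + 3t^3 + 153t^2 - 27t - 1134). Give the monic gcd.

By polynomial division,
  t^5 + 10t^4 + 57t^3 + 162t^2 - 594t - 2268 = (-(1/3)t - 11/3)(-3t^4 + 3t^3 + 153t^2 - 27t - 1134) + (119t^3 + 714t^2 - 1071t - 6426)
  -3t^4 + 3t^3 + 153t^2 - 27t - 1134 = (-(3/119)t + 3/17)(119t^3 + 714t^2 - 1071t - 6426) + (0)
Last nonzero remainder: 119t^3 + 714t^2 - 1071t - 6426. Dividing through by 119 gives the monic gcd t^3 + 6t^2 - 9t - 54.

t^3 + 6t^2 - 9t - 54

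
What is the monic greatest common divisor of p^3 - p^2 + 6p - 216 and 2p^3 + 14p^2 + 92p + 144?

p^2 + 5p + 36

Apply the Euclidean algorithm:
  p^3 - p^2 + 6p - 216 = (1/2)(2p^3 + 14p^2 + 92p + 144) + (-8p^2 - 40p - 288)
  2p^3 + 14p^2 + 92p + 144 = (-(1/4)p - 1/2)(-8p^2 - 40p - 288) + (0)
Last nonzero remainder: -8p^2 - 40p - 288. Dividing through by -8 gives the monic gcd p^2 + 5p + 36.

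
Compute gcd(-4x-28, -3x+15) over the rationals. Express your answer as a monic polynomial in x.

Repeated division with remainder:
  -4x-28 = (4/3)(-3x+15) + (-48)
  -3x+15 = ((1/16)x-5/16)(-48) + (0)
The last nonzero remainder is the constant -48, so the polynomials are coprime and gcd = 1.

1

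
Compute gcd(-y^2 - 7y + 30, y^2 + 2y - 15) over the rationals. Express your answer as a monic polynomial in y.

By polynomial division,
  -y^2 - 7y + 30 = (-1)(y^2 + 2y - 15) + (-5y + 15)
  y^2 + 2y - 15 = (-(1/5)y - 1)(-5y + 15) + (0)
Last nonzero remainder: -5y + 15. Dividing through by -5 gives the monic gcd y - 3.

y - 3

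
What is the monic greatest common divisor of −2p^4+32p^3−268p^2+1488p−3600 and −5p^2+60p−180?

p^2−12p+36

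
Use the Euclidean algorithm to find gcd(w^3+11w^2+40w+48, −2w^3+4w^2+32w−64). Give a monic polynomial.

w+4

Apply the Euclidean algorithm:
  w^3+11w^2+40w+48 = (−1/2)(−2w^3+4w^2+32w−64) + (13w^2+56w+16)
  −2w^3+4w^2+32w−64 = (−(2/13)w+164/169)(13w^2+56w+16) + (−(3360/169)w−13440/169)
  13w^2+56w+16 = (−(2197/3360)w−169/840)(−(3360/169)w−13440/169) + (0)
Last nonzero remainder: −(3360/169)w−13440/169. Dividing through by −3360/169 gives the monic gcd w+4.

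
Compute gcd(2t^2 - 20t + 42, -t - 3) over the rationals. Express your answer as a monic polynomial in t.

Apply the Euclidean algorithm:
  2t^2 - 20t + 42 = (-2t + 26)(-t - 3) + (120)
  -t - 3 = (-(1/120)t - 1/40)(120) + (0)
The last nonzero remainder is the constant 120, so the polynomials are coprime and gcd = 1.

1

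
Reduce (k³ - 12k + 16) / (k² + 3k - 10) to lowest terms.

(k² + 2k - 8)/(k + 5)

Repeated division with remainder:
  k³ - 12k + 16 = (k - 3)(k² + 3k - 10) + (7k - 14)
  k² + 3k - 10 = ((1/7)k + 5/7)(7k - 14) + (0)
Last nonzero remainder: 7k - 14. Dividing through by 7 gives the monic gcd k - 2.
Cancel k - 2 from numerator and denominator to get the reduced form.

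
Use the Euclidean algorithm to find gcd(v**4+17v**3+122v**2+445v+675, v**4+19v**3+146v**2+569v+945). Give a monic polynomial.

v**3+12v**2+62v+135

Apply the Euclidean algorithm:
  v**4+17v**3+122v**2+445v+675 = (v**4+19v**3+146v**2+569v+945) + (-2v**3-24v**2-124v-270)
  v**4+19v**3+146v**2+569v+945 = (-(1/2)v-7/2)(-2v**3-24v**2-124v-270) + (0)
Last nonzero remainder: -2v**3-24v**2-124v-270. Dividing through by -2 gives the monic gcd v**3+12v**2+62v+135.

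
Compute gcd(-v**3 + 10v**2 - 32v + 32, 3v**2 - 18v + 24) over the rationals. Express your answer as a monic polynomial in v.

Repeated division with remainder:
  -v**3 + 10v**2 - 32v + 32 = (-(1/3)v + 4/3)(3v**2 - 18v + 24) + (0)
Last nonzero remainder: 3v**2 - 18v + 24. Dividing through by 3 gives the monic gcd v**2 - 6v + 8.

v**2 - 6v + 8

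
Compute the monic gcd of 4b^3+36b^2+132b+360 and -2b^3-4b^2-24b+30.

By polynomial division,
  4b^3+36b^2+132b+360 = (-2)(-2b^3-4b^2-24b+30) + (28b^2+84b+420)
  -2b^3-4b^2-24b+30 = (-(1/14)b+1/14)(28b^2+84b+420) + (0)
Last nonzero remainder: 28b^2+84b+420. Dividing through by 28 gives the monic gcd b^2+3b+15.

b^2+3b+15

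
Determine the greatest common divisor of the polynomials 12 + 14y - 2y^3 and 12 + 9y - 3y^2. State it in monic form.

Euclidean algorithm in ℚ[y]:
  -2y^3 + 14y + 12 = ((2/3)y + 2)(-3y^2 + 9y + 12) + (-12y - 12)
  -3y^2 + 9y + 12 = ((1/4)y - 1)(-12y - 12) + (0)
Last nonzero remainder: -12y - 12. Dividing through by -12 gives the monic gcd y + 1.

1 + y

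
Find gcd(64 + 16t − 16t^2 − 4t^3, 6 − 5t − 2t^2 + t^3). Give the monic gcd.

2 + t

Apply the Euclidean algorithm:
  −4t^3 − 16t^2 + 16t + 64 = (−4)(t^3 − 2t^2 − 5t + 6) + (−24t^2 − 4t + 88)
  t^3 − 2t^2 − 5t + 6 = (−(1/24)t + 13/144)(−24t^2 − 4t + 88) + (−(35/36)t − 35/18)
  −24t^2 − 4t + 88 = ((864/35)t − 1584/35)(−(35/36)t − 35/18) + (0)
Last nonzero remainder: −(35/36)t − 35/18. Dividing through by −35/36 gives the monic gcd t + 2.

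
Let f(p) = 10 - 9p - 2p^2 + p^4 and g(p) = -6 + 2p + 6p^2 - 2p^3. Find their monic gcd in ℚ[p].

-1 + p

Apply the Euclidean algorithm:
  p^4 - 2p^2 - 9p + 10 = (-(1/2)p - 3/2)(-2p^3 + 6p^2 + 2p - 6) + (8p^2 - 9p + 1)
  -2p^3 + 6p^2 + 2p - 6 = (-(1/4)p + 15/32)(8p^2 - 9p + 1) + ((207/32)p - 207/32)
  8p^2 - 9p + 1 = ((256/207)p - 32/207)((207/32)p - 207/32) + (0)
Last nonzero remainder: (207/32)p - 207/32. Dividing through by 207/32 gives the monic gcd p - 1.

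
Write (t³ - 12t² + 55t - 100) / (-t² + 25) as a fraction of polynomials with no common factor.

Euclidean algorithm in ℚ[t]:
  t³ - 12t² + 55t - 100 = (-t + 12)(-t² + 25) + (80t - 400)
  -t² + 25 = (-(1/80)t - 1/16)(80t - 400) + (0)
Last nonzero remainder: 80t - 400. Dividing through by 80 gives the monic gcd t - 5.
Cancel t - 5 from numerator and denominator to get the reduced form.

(-t² + 7t - 20)/(t + 5)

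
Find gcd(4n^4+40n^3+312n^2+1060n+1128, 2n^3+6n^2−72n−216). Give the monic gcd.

By polynomial division,
  4n^4+40n^3+312n^2+1060n+1128 = (2n+14)(2n^3+6n^2−72n−216) + (372n^2+2500n+4152)
  2n^3+6n^2−72n−216 = ((1/186)n−173/8649)(372n^2+2500n+4152) + (−(383296/8649)n−383296/2883)
  372n^2+2500n+4152 = (−(804357/95824)n−1496277/47912)(−(383296/8649)n−383296/2883) + (0)
Last nonzero remainder: −(383296/8649)n−383296/2883. Dividing through by −383296/8649 gives the monic gcd n+3.

n+3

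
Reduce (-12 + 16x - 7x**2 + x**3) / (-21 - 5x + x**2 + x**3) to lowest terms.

Repeated division with remainder:
  x**3 - 7x**2 + 16x - 12 = (x**3 + x**2 - 5x - 21) + (-8x**2 + 21x + 9)
  x**3 + x**2 - 5x - 21 = (-(1/8)x - 29/64)(-8x**2 + 21x + 9) + ((361/64)x - 1083/64)
  -8x**2 + 21x + 9 = (-(512/361)x - 192/361)((361/64)x - 1083/64) + (0)
Last nonzero remainder: (361/64)x - 1083/64. Dividing through by 361/64 gives the monic gcd x - 3.
Cancel x - 3 from numerator and denominator to get the reduced form.

(4 - 4x + x**2)/(7 + 4x + x**2)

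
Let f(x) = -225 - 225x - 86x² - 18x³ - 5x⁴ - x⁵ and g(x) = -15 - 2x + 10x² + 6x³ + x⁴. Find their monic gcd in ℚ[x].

15 + 17x + 7x² + x³

Apply the Euclidean algorithm:
  -x⁵ - 5x⁴ - 18x³ - 86x² - 225x - 225 = (-x + 1)(x⁴ + 6x³ + 10x² - 2x - 15) + (-14x³ - 98x² - 238x - 210)
  x⁴ + 6x³ + 10x² - 2x - 15 = (-(1/14)x + 1/14)(-14x³ - 98x² - 238x - 210) + (0)
Last nonzero remainder: -14x³ - 98x² - 238x - 210. Dividing through by -14 gives the monic gcd x³ + 7x² + 17x + 15.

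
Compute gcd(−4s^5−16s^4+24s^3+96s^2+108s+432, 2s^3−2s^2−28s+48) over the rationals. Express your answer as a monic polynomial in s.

Euclidean algorithm in ℚ[s]:
  −4s^5−16s^4+24s^3+96s^2+108s+432 = (−2s^2−10s−26)(2s^3−2s^2−28s+48) + (−140s^2−140s+1680)
  2s^3−2s^2−28s+48 = (−(1/70)s+1/35)(−140s^2−140s+1680) + (0)
Last nonzero remainder: −140s^2−140s+1680. Dividing through by −140 gives the monic gcd s^2+s−12.

s^2+s−12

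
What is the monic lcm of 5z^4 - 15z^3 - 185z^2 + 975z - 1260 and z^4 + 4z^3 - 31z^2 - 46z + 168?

z^6 - 2z^5 - 46z^4 + 176z^3 + 165z^2 - 1422z + 1512

Apply the Euclidean algorithm:
  5z^4 - 15z^3 - 185z^2 + 975z - 1260 = (5)(z^4 + 4z^3 - 31z^2 - 46z + 168) + (-35z^3 - 30z^2 + 1205z - 2100)
  z^4 + 4z^3 - 31z^2 - 46z + 168 = (-(1/35)z - 22/245)(-35z^3 - 30z^2 + 1205z - 2100) + ((36/49)z^2 + (108/49)z - 144/7)
  -35z^3 - 30z^2 + 1205z - 2100 = (-(1715/36)z + 1225/12)((36/49)z^2 + (108/49)z - 144/7) + (0)
Last nonzero remainder: (36/49)z^2 + (108/49)z - 144/7. Dividing through by 36/49 gives the monic gcd z^2 + 3z - 28.
Then lcm(f, g) = f·g / gcd(f, g); expanding and making the result monic gives the answer.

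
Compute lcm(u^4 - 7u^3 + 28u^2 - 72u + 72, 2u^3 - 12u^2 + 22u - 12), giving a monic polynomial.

Euclidean algorithm in ℚ[u]:
  u^4 - 7u^3 + 28u^2 - 72u + 72 = ((1/2)u - 1/2)(2u^3 - 12u^2 + 22u - 12) + (11u^2 - 55u + 66)
  2u^3 - 12u^2 + 22u - 12 = ((2/11)u - 2/11)(11u^2 - 55u + 66) + (0)
Last nonzero remainder: 11u^2 - 55u + 66. Dividing through by 11 gives the monic gcd u^2 - 5u + 6.
Then lcm(f, g) = f·g / gcd(f, g); expanding and making the result monic gives the answer.

u^5 - 8u^4 + 35u^3 - 100u^2 + 144u - 72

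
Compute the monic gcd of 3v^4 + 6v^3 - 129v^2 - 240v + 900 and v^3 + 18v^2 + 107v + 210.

v + 5

Repeated division with remainder:
  3v^4 + 6v^3 - 129v^2 - 240v + 900 = (3v - 48)(v^3 + 18v^2 + 107v + 210) + (414v^2 + 4266v + 10980)
  v^3 + 18v^2 + 107v + 210 = ((1/414)v + 59/3174)(414v^2 + 4266v + 10980) + ((624/529)v + 3120/529)
  414v^2 + 4266v + 10980 = ((36501/104)v + 96807/52)((624/529)v + 3120/529) + (0)
Last nonzero remainder: (624/529)v + 3120/529. Dividing through by 624/529 gives the monic gcd v + 5.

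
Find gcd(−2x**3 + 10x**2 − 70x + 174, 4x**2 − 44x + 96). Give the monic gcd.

By polynomial division,
  −2x**3 + 10x**2 − 70x + 174 = (−(1/2)x − 3)(4x**2 − 44x + 96) + (−154x + 462)
  4x**2 − 44x + 96 = (−(2/77)x + 16/77)(−154x + 462) + (0)
Last nonzero remainder: −154x + 462. Dividing through by −154 gives the monic gcd x − 3.

x − 3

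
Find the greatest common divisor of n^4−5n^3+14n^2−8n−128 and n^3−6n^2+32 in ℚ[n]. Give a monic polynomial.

n^2−2n−8

Apply the Euclidean algorithm:
  n^4−5n^3+14n^2−8n−128 = (n+1)(n^3−6n^2+32) + (20n^2−40n−160)
  n^3−6n^2+32 = ((1/20)n−1/5)(20n^2−40n−160) + (0)
Last nonzero remainder: 20n^2−40n−160. Dividing through by 20 gives the monic gcd n^2−2n−8.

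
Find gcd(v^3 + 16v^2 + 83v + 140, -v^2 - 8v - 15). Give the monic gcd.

v + 5

Repeated division with remainder:
  v^3 + 16v^2 + 83v + 140 = (-v - 8)(-v^2 - 8v - 15) + (4v + 20)
  -v^2 - 8v - 15 = (-(1/4)v - 3/4)(4v + 20) + (0)
Last nonzero remainder: 4v + 20. Dividing through by 4 gives the monic gcd v + 5.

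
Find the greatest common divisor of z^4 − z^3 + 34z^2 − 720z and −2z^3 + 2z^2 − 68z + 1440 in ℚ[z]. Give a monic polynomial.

Apply the Euclidean algorithm:
  z^4 − z^3 + 34z^2 − 720z = (−(1/2)z)(−2z^3 + 2z^2 − 68z + 1440) + (0)
Last nonzero remainder: −2z^3 + 2z^2 − 68z + 1440. Dividing through by −2 gives the monic gcd z^3 − z^2 + 34z − 720.

z^3 − z^2 + 34z − 720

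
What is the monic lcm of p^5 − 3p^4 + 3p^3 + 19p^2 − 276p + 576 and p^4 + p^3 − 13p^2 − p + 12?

By polynomial division,
  p^5 − 3p^4 + 3p^3 + 19p^2 − 276p + 576 = (p − 4)(p^4 + p^3 − 13p^2 − p + 12) + (20p^3 − 32p^2 − 292p + 624)
  p^4 + p^3 − 13p^2 − p + 12 = ((1/20)p + 13/100)(20p^3 − 32p^2 − 292p + 624) + ((144/25)p^2 + (144/25)p − 1728/25)
  20p^3 − 32p^2 − 292p + 624 = ((125/36)p − 325/36)((144/25)p^2 + (144/25)p − 1728/25) + (0)
Last nonzero remainder: (144/25)p^2 + (144/25)p − 1728/25. Dividing through by 144/25 gives the monic gcd p^2 + p − 12.
Then lcm(f, g) = f·g / gcd(f, g); expanding and making the result monic gives the answer.

p^7 − 3p^6 + 2p^5 + 22p^4 − 279p^3 + 557p^2 + 276p − 576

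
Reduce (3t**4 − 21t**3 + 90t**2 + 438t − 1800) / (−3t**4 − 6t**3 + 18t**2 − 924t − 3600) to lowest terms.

(−t + 3)/(t + 6)

Euclidean algorithm in ℚ[t]:
  3t**4 − 21t**3 + 90t**2 + 438t − 1800 = (−1)(−3t**4 − 6t**3 + 18t**2 − 924t − 3600) + (−27t**3 + 108t**2 − 486t − 5400)
  −3t**4 − 6t**3 + 18t**2 − 924t − 3600 = ((1/9)t + 2/3)(−27t**3 + 108t**2 − 486t − 5400) + (0)
Last nonzero remainder: −27t**3 + 108t**2 − 486t − 5400. Dividing through by −27 gives the monic gcd t**3 − 4t**2 + 18t + 200.
Cancel t**3 − 4t**2 + 18t + 200 from numerator and denominator to get the reduced form.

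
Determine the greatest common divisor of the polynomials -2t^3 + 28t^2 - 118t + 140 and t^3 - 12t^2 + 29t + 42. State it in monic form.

Euclidean algorithm in ℚ[t]:
  -2t^3 + 28t^2 - 118t + 140 = (-2)(t^3 - 12t^2 + 29t + 42) + (4t^2 - 60t + 224)
  t^3 - 12t^2 + 29t + 42 = ((1/4)t + 3/4)(4t^2 - 60t + 224) + (18t - 126)
  4t^2 - 60t + 224 = ((2/9)t - 16/9)(18t - 126) + (0)
Last nonzero remainder: 18t - 126. Dividing through by 18 gives the monic gcd t - 7.

t - 7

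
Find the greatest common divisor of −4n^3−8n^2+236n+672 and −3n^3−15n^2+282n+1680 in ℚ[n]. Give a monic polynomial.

n+7

Euclidean algorithm in ℚ[n]:
  −4n^3−8n^2+236n+672 = (4/3)(−3n^3−15n^2+282n+1680) + (12n^2−140n−1568)
  −3n^3−15n^2+282n+1680 = (−(1/4)n−25/6)(12n^2−140n−1568) + (−(2080/3)n−14560/3)
  12n^2−140n−1568 = (−(9/520)n+21/65)(−(2080/3)n−14560/3) + (0)
Last nonzero remainder: −(2080/3)n−14560/3. Dividing through by −2080/3 gives the monic gcd n+7.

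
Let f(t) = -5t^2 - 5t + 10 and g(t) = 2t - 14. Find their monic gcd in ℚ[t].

1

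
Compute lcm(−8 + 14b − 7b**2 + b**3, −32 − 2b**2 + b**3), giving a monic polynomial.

By polynomial division,
  b**3 − 7b**2 + 14b − 8 = (b**3 − 2b**2 − 32) + (−5b**2 + 14b + 24)
  b**3 − 2b**2 − 32 = (−(1/5)b − 4/25)(−5b**2 + 14b + 24) + ((176/25)b − 704/25)
  −5b**2 + 14b + 24 = (−(125/176)b − 75/88)((176/25)b − 704/25) + (0)
Last nonzero remainder: (176/25)b − 704/25. Dividing through by 176/25 gives the monic gcd b − 4.
Then lcm(f, g) = f·g / gcd(f, g); expanding and making the result monic gives the answer.

−64 + 96b − 36b**2 + 8b**3 − 5b**4 + b**5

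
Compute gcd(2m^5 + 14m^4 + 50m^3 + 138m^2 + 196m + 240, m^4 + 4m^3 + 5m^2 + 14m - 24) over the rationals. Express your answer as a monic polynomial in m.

Apply the Euclidean algorithm:
  2m^5 + 14m^4 + 50m^3 + 138m^2 + 196m + 240 = (2m + 6)(m^4 + 4m^3 + 5m^2 + 14m - 24) + (16m^3 + 80m^2 + 160m + 384)
  m^4 + 4m^3 + 5m^2 + 14m - 24 = ((1/16)m - 1/16)(16m^3 + 80m^2 + 160m + 384) + (0)
Last nonzero remainder: 16m^3 + 80m^2 + 160m + 384. Dividing through by 16 gives the monic gcd m^3 + 5m^2 + 10m + 24.

m^3 + 5m^2 + 10m + 24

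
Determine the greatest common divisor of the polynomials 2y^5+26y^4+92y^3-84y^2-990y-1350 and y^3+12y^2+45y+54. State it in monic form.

Apply the Euclidean algorithm:
  2y^5+26y^4+92y^3-84y^2-990y-1350 = (2y^2+2y-22)(y^3+12y^2+45y+54) + (-18y^2-108y-162)
  y^3+12y^2+45y+54 = (-(1/18)y-1/3)(-18y^2-108y-162) + (0)
Last nonzero remainder: -18y^2-108y-162. Dividing through by -18 gives the monic gcd y^2+6y+9.

y^2+6y+9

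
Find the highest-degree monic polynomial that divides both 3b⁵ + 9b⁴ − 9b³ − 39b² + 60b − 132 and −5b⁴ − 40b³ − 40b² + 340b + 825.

By polynomial division,
  3b⁵ + 9b⁴ − 9b³ − 39b² + 60b − 132 = (−(3/5)b + 3)(−5b⁴ − 40b³ − 40b² + 340b + 825) + (87b³ + 285b² − 465b − 2607)
  −5b⁴ − 40b³ − 40b² + 340b + 825 = (−(5/87)b − 685/2523)(87b³ + 285b² − 465b − 2607) + ((8960/841)b² + (53760/841)b + 98560/841)
  87b³ + 285b² − 465b − 2607 = ((73167/8960)b − 199317/8960)((8960/841)b² + (53760/841)b + 98560/841) + (0)
Last nonzero remainder: (8960/841)b² + (53760/841)b + 98560/841. Dividing through by 8960/841 gives the monic gcd b² + 6b + 11.

b² + 6b + 11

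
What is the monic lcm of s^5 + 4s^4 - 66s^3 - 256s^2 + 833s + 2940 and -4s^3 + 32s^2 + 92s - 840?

Euclidean algorithm in ℚ[s]:
  s^5 + 4s^4 - 66s^3 - 256s^2 + 833s + 2940 = (-(1/4)s^2 - 3s - 53/4)(-4s^3 + 32s^2 + 92s - 840) + (234s^2 - 468s - 8190)
  -4s^3 + 32s^2 + 92s - 840 = (-(2/117)s + 4/39)(234s^2 - 468s - 8190) + (0)
Last nonzero remainder: 234s^2 - 468s - 8190. Dividing through by 234 gives the monic gcd s^2 - 2s - 35.
Then lcm(f, g) = f·g / gcd(f, g); expanding and making the result monic gives the answer.

s^6 - 2s^5 - 90s^4 + 140s^3 + 2369s^2 - 2058s - 17640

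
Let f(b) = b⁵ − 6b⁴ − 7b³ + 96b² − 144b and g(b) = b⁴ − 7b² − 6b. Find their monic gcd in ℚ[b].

Apply the Euclidean algorithm:
  b⁵ − 6b⁴ − 7b³ + 96b² − 144b = (b − 6)(b⁴ − 7b² − 6b) + (60b² − 180b)
  b⁴ − 7b² − 6b = ((1/60)b² + (1/20)b + 1/30)(60b² − 180b) + (0)
Last nonzero remainder: 60b² − 180b. Dividing through by 60 gives the monic gcd b² − 3b.

b² − 3b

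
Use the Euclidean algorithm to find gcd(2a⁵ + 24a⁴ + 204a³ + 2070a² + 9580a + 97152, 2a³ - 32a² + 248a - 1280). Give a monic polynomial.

Euclidean algorithm in ℚ[a]:
  2a⁵ + 24a⁴ + 204a³ + 2070a² + 9580a + 97152 = (a² + 28a + 426)(2a³ - 32a² + 248a - 1280) + (10038a² - 60228a + 642432)
  2a³ - 32a² + 248a - 1280 = ((1/5019)a - 10/5019)(10038a² - 60228a + 642432) + (0)
Last nonzero remainder: 10038a² - 60228a + 642432. Dividing through by 10038 gives the monic gcd a² - 6a + 64.

a² - 6a + 64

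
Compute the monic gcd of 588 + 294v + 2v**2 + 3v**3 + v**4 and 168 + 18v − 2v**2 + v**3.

42 − 6v + v**2

Apply the Euclidean algorithm:
  v**4 + 3v**3 + 2v**2 + 294v + 588 = (v + 5)(v**3 − 2v**2 + 18v + 168) + (−6v**2 + 36v − 252)
  v**3 − 2v**2 + 18v + 168 = (−(1/6)v − 2/3)(−6v**2 + 36v − 252) + (0)
Last nonzero remainder: −6v**2 + 36v − 252. Dividing through by −6 gives the monic gcd v**2 − 6v + 42.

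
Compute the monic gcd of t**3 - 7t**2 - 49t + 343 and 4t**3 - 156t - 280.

By polynomial division,
  t**3 - 7t**2 - 49t + 343 = (1/4)(4t**3 - 156t - 280) + (-7t**2 - 10t + 413)
  4t**3 - 156t - 280 = (-(4/7)t + 40/49)(-7t**2 - 10t + 413) + ((4320/49)t - 4320/7)
  -7t**2 - 10t + 413 = (-(343/4320)t - 2891/4320)((4320/49)t - 4320/7) + (0)
Last nonzero remainder: (4320/49)t - 4320/7. Dividing through by 4320/49 gives the monic gcd t - 7.

t - 7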